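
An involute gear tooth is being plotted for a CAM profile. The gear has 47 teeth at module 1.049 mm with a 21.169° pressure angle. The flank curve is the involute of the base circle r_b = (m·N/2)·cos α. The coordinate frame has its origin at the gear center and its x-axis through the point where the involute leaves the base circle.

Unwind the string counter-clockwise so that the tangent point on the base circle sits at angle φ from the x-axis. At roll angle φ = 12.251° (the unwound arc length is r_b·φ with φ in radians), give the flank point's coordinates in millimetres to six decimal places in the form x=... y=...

x=23.507505 y=0.074566

pitch radius r_p = m·N/2 = 1.049·47/2 = 24.651500
base radius r_b = r_p·cos α = 24.651500·cos 21.169° = 22.988000
roll angle φ = 12.251° = 0.21382029 rad
x = r_b·(cos φ + φ·sin φ) = 22.988000·(0.97722740 + 0.21382029·0.21219473) = 23.507505
y = r_b·(sin φ − φ·cos φ) = 22.988000·(0.21219473 − 0.21382029·0.97722740) = 0.074566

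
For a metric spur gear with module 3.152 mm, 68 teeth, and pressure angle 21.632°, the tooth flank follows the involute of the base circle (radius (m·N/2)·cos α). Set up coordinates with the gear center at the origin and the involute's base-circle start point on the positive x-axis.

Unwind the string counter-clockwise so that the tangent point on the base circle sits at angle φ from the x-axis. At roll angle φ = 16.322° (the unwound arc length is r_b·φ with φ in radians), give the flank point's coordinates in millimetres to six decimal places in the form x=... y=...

pitch radius r_p = m·N/2 = 3.152·68/2 = 107.168000
base radius r_b = r_p·cos α = 107.168000·cos 21.632° = 99.620237
roll angle φ = 16.322° = 0.28487264 rad
x = r_b·(cos φ + φ·sin φ) = 99.620237·(0.95969745 + 0.28487264·0.28103523) = 103.580809
y = r_b·(sin φ − φ·cos φ) = 99.620237·(0.28103523 − 0.28487264·0.95969745) = 0.761465

x=103.580809 y=0.761465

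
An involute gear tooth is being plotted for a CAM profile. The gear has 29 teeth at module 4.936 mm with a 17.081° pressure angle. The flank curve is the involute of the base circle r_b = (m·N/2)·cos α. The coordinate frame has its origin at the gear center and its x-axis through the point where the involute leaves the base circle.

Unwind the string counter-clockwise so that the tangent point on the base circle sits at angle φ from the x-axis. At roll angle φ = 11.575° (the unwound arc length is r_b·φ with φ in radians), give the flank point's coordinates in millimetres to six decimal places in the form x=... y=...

pitch radius r_p = m·N/2 = 4.936·29/2 = 71.572000
base radius r_b = r_p·cos α = 71.572000·cos 17.081° = 68.414993
roll angle φ = 11.575° = 0.20202186 rad
x = r_b·(cos φ + φ·sin φ) = 68.414993·(0.97966289 + 0.20202186·0.20065048) = 69.796885
y = r_b·(sin φ − φ·cos φ) = 68.414993·(0.20065048 − 0.20202186·0.97966289) = 0.187263

x=69.796885 y=0.187263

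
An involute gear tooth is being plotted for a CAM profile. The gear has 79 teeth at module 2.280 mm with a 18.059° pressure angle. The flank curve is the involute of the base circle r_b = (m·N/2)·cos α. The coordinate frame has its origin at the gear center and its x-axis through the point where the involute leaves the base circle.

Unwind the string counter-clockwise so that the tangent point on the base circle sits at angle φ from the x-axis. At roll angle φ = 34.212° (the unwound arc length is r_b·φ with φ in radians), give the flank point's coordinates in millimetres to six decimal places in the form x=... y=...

pitch radius r_p = m·N/2 = 2.280·79/2 = 90.060000
base radius r_b = r_p·cos α = 90.060000·cos 18.059° = 85.623447
roll angle φ = 34.212° = 0.59711204 rad
x = r_b·(cos φ + φ·sin φ) = 85.623447·(0.82696283 + 0.59711204·0.56225659) = 99.553783
y = r_b·(sin φ − φ·cos φ) = 85.623447·(0.56225659 − 0.59711204·0.82696283) = 5.862391

x=99.553783 y=5.862391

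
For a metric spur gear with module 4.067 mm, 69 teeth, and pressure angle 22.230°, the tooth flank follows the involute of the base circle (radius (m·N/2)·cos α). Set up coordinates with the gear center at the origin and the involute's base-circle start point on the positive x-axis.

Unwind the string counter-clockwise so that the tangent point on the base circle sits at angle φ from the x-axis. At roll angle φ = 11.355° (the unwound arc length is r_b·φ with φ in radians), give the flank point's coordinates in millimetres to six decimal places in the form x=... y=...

pitch radius r_p = m·N/2 = 4.067·69/2 = 140.311500
base radius r_b = r_p·cos α = 140.311500·cos 22.230° = 129.882514
roll angle φ = 11.355° = 0.19818214 rad
x = r_b·(cos φ + φ·sin φ) = 129.882514·(0.98042611 + 0.19818214·0.19688738) = 132.408167
y = r_b·(sin φ − φ·cos φ) = 129.882514·(0.19688738 − 0.19818214·0.98042611) = 0.335673

x=132.408167 y=0.335673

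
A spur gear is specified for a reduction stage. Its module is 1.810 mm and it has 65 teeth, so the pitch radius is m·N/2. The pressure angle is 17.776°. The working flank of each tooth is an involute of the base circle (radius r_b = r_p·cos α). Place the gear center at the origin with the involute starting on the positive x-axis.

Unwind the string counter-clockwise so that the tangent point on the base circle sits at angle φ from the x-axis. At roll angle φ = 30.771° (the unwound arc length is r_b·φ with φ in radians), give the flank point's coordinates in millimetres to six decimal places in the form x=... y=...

x=63.521677 y=2.809788

pitch radius r_p = m·N/2 = 1.810·65/2 = 58.825000
base radius r_b = r_p·cos α = 58.825000·cos 17.776° = 56.016539
roll angle φ = 30.771° = 0.53705526 rad
x = r_b·(cos φ + φ·sin φ) = 56.016539·(0.85921896 + 0.53705526·0.51160804) = 63.521677
y = r_b·(sin φ − φ·cos φ) = 56.016539·(0.51160804 − 0.53705526·0.85921896) = 2.809788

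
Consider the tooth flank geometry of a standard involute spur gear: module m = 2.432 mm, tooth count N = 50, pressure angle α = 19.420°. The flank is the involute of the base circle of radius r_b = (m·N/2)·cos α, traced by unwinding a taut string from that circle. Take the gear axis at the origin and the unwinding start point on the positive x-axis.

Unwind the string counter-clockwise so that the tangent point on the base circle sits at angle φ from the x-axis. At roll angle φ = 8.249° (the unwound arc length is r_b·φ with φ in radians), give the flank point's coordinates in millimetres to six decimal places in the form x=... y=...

x=57.932089 y=0.056922

pitch radius r_p = m·N/2 = 2.432·50/2 = 60.800000
base radius r_b = r_p·cos α = 60.800000·cos 19.420° = 57.340885
roll angle φ = 8.249° = 0.14397221 rad
x = r_b·(cos φ + φ·sin φ) = 57.340885·(0.98965389 + 0.14397221·0.14347535) = 57.932089
y = r_b·(sin φ − φ·cos φ) = 57.340885·(0.14347535 − 0.14397221·0.98965389) = 0.056922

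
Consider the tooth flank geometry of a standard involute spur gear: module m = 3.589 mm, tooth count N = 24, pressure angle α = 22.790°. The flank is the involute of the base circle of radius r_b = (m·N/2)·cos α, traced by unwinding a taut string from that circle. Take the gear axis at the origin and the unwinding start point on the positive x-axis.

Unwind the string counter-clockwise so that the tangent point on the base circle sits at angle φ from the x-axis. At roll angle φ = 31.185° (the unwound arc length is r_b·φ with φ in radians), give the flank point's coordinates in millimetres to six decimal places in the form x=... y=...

pitch radius r_p = m·N/2 = 3.589·24/2 = 43.068000
base radius r_b = r_p·cos α = 43.068000·cos 22.790° = 39.705714
roll angle φ = 31.185° = 0.54428093 rad
x = r_b·(cos φ + φ·sin φ) = 39.705714·(0.85549985 + 0.54428093·0.51780306) = 45.158507
y = r_b·(sin φ − φ·cos φ) = 39.705714·(0.51780306 − 0.54428093·0.85549985) = 2.071479

x=45.158507 y=2.071479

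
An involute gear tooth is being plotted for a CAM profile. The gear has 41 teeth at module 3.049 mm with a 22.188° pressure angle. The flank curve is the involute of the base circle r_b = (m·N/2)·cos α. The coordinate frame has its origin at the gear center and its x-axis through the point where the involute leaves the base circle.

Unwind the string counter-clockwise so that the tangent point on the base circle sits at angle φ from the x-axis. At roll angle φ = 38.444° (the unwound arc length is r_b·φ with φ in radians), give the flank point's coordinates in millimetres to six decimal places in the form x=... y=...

x=69.474040 y=5.569492

pitch radius r_p = m·N/2 = 3.049·41/2 = 62.504500
base radius r_b = r_p·cos α = 62.504500·cos 22.188° = 57.876023
roll angle φ = 38.444° = 0.67097438 rad
x = r_b·(cos φ + φ·sin φ) = 57.876023·(0.78321622 + 0.67097438·0.62174943) = 69.474040
y = r_b·(sin φ − φ·cos φ) = 57.876023·(0.62174943 − 0.67097438·0.78321622) = 5.569492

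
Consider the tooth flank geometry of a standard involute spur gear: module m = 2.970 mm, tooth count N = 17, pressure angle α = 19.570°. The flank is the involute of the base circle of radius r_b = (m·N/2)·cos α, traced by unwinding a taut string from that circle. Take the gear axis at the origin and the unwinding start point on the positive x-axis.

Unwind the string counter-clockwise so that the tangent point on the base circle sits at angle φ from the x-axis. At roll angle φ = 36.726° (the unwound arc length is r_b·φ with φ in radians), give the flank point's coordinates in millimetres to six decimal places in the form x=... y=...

x=28.182664 y=2.003621

pitch radius r_p = m·N/2 = 2.970·17/2 = 25.245000
base radius r_b = r_p·cos α = 25.245000·cos 19.570° = 23.786671
roll angle φ = 36.726° = 0.64098962 rad
x = r_b·(cos φ + φ·sin φ) = 23.786671·(0.80150437 + 0.64098962·0.59798892) = 28.182664
y = r_b·(sin φ − φ·cos φ) = 23.786671·(0.59798892 − 0.64098962·0.80150437) = 2.003621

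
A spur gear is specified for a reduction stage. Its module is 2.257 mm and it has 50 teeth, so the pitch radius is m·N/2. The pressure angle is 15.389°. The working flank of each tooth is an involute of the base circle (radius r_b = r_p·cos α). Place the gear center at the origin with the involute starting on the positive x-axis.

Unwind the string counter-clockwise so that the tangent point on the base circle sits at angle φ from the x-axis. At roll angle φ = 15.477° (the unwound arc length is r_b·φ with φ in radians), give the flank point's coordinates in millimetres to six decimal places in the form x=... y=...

pitch radius r_p = m·N/2 = 2.257·50/2 = 56.425000
base radius r_b = r_p·cos α = 56.425000·cos 15.389° = 54.401959
roll angle φ = 15.477° = 0.27012461 rad
x = r_b·(cos φ + φ·sin φ) = 54.401959·(0.96373765 + 0.27012461·0.26685153) = 56.350681
y = r_b·(sin φ − φ·cos φ) = 54.401959·(0.26685153 − 0.27012461·0.96373765) = 0.354824

x=56.350681 y=0.354824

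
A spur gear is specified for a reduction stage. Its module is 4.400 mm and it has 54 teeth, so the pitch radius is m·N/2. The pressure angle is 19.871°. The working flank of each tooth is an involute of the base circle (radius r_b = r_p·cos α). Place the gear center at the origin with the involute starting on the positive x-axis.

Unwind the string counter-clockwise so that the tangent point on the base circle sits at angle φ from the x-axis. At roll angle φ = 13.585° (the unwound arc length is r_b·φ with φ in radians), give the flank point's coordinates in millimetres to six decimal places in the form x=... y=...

x=114.823197 y=0.493632

pitch radius r_p = m·N/2 = 4.400·54/2 = 118.800000
base radius r_b = r_p·cos α = 118.800000·cos 19.871° = 111.726682
roll angle φ = 13.585° = 0.23710298 rad
x = r_b·(cos φ + φ·sin φ) = 111.726682·(0.97202253 + 0.23710298·0.23488765) = 114.823197
y = r_b·(sin φ − φ·cos φ) = 111.726682·(0.23488765 − 0.23710298·0.97202253) = 0.493632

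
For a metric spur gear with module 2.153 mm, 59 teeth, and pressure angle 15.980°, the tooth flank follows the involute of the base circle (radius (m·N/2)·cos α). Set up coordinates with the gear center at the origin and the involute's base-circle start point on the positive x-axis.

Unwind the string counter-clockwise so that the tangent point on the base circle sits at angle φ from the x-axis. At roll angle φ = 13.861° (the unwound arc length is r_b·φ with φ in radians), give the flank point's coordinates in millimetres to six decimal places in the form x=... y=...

pitch radius r_p = m·N/2 = 2.153·59/2 = 63.513500
base radius r_b = r_p·cos α = 63.513500·cos 15.980° = 61.059202
roll angle φ = 13.861° = 0.24192009 rad
x = r_b·(cos φ + φ·sin φ) = 61.059202·(0.97087977 + 0.24192009·0.23956724) = 62.819899
y = r_b·(sin φ − φ·cos φ) = 61.059202·(0.23956724 − 0.24192009·0.97087977) = 0.286485

x=62.819899 y=0.286485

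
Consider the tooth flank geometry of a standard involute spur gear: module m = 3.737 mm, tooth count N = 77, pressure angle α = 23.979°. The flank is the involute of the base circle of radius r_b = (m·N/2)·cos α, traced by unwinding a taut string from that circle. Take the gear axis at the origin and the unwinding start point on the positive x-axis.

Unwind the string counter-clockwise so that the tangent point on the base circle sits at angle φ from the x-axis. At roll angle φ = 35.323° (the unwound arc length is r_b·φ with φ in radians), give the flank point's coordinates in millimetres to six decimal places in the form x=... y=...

x=154.115094 y=9.882602

pitch radius r_p = m·N/2 = 3.737·77/2 = 143.874500
base radius r_b = r_p·cos α = 143.874500·cos 23.979° = 131.457335
roll angle φ = 35.323° = 0.61650265 rad
x = r_b·(cos φ + φ·sin φ) = 131.457335·(0.81590556 + 0.61650265·0.57818520) = 154.115094
y = r_b·(sin φ − φ·cos φ) = 131.457335·(0.57818520 − 0.61650265·0.81590556) = 9.882602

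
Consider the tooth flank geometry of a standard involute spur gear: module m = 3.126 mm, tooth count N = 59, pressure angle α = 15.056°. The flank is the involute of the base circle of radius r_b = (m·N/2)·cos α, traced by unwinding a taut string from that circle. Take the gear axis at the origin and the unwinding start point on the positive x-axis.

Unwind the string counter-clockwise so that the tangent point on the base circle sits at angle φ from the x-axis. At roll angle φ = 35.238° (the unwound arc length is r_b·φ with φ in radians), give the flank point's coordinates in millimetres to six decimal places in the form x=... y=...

pitch radius r_p = m·N/2 = 3.126·59/2 = 92.217000
base radius r_b = r_p·cos α = 92.217000·cos 15.056° = 89.051412
roll angle φ = 35.238° = 0.61501912 rad
x = r_b·(cos φ + φ·sin φ) = 89.051412·(0.81676241 + 0.61501912·0.57697414) = 104.333751
y = r_b·(sin φ − φ·cos φ) = 89.051412·(0.57697414 − 0.61501912·0.81676241) = 6.647656

x=104.333751 y=6.647656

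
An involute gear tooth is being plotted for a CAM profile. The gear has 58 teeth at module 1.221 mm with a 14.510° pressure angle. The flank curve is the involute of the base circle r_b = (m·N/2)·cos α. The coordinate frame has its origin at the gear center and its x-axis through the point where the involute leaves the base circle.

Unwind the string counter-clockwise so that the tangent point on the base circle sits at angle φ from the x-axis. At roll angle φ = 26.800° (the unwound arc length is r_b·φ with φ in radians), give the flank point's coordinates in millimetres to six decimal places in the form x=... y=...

x=37.826947 y=1.143982

pitch radius r_p = m·N/2 = 1.221·58/2 = 35.409000
base radius r_b = r_p·cos α = 35.409000·cos 14.510° = 34.279592
roll angle φ = 26.800° = 0.46774824 rad
x = r_b·(cos φ + φ·sin φ) = 34.279592·(0.89258582 + 0.46774824·0.45087754) = 37.826947
y = r_b·(sin φ − φ·cos φ) = 34.279592·(0.45087754 − 0.46774824·0.89258582) = 1.143982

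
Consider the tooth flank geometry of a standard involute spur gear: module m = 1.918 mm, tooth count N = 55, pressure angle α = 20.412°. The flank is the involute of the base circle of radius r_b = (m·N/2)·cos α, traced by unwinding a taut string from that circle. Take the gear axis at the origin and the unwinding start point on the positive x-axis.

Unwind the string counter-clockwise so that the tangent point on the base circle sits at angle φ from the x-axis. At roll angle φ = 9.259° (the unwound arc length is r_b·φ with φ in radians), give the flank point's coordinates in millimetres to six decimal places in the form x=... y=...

pitch radius r_p = m·N/2 = 1.918·55/2 = 52.745000
base radius r_b = r_p·cos α = 52.745000·cos 20.412° = 49.433087
roll angle φ = 9.259° = 0.16160004 rad
x = r_b·(cos φ + φ·sin φ) = 49.433087·(0.98697111 + 0.16160004·0.16089760) = 50.074341
y = r_b·(sin φ − φ·cos φ) = 49.433087·(0.16089760 − 0.16160004·0.98697111) = 0.069356

x=50.074341 y=0.069356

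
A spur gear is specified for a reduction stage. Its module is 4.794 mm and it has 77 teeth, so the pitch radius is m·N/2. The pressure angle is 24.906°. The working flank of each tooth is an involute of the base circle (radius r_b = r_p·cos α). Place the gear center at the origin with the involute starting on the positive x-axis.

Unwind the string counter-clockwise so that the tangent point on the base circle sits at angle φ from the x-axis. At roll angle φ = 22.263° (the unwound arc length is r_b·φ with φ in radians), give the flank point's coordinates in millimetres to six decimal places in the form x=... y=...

pitch radius r_p = m·N/2 = 4.794·77/2 = 184.569000
base radius r_b = r_p·cos α = 184.569000·cos 24.906° = 167.404068
roll angle φ = 22.263° = 0.38856265 rad
x = r_b·(cos φ + φ·sin φ) = 167.404068·(0.92545457 + 0.38856265·0.37885861) = 179.568463
y = r_b·(sin φ − φ·cos φ) = 167.404068·(0.37885861 − 0.38856265·0.92545457) = 3.224458

x=179.568463 y=3.224458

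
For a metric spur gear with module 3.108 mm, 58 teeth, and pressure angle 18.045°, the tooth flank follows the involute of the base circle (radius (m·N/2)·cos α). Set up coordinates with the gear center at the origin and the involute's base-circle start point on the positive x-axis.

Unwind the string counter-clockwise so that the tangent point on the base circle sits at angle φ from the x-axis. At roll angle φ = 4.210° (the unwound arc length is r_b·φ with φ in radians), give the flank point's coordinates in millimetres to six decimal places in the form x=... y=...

x=85.929759 y=0.011327

pitch radius r_p = m·N/2 = 3.108·58/2 = 90.132000
base radius r_b = r_p·cos α = 90.132000·cos 18.045° = 85.698724
roll angle φ = 4.210° = 0.07347836 rad
x = r_b·(cos φ + φ·sin φ) = 85.698724·(0.99730168 + 0.07347836·0.07341226) = 85.929759
y = r_b·(sin φ − φ·cos φ) = 85.698724·(0.07341226 − 0.07347836·0.99730168) = 0.011327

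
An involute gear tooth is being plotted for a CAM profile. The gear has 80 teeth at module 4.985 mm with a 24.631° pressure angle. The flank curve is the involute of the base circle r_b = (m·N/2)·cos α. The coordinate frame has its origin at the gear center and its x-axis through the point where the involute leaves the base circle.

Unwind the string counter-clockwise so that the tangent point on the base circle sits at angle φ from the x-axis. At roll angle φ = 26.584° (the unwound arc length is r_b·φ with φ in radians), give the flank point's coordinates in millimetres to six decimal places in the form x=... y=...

x=199.729323 y=5.905923

pitch radius r_p = m·N/2 = 4.985·80/2 = 199.400000
base radius r_b = r_p·cos α = 199.400000·cos 24.631° = 181.256743
roll angle φ = 26.584° = 0.46397833 rad
x = r_b·(cos φ + φ·sin φ) = 181.256743·(0.89427924 + 0.46397833·0.44750938) = 199.729323
y = r_b·(sin φ − φ·cos φ) = 181.256743·(0.44750938 − 0.46397833·0.89427924) = 5.905923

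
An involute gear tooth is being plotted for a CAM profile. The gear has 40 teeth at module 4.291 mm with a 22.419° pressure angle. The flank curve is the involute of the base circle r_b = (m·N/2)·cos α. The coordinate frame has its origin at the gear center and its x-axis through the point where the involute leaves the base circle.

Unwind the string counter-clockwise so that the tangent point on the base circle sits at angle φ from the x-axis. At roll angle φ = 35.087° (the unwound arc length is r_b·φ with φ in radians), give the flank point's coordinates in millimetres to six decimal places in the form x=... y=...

x=92.843450 y=5.848336

pitch radius r_p = m·N/2 = 4.291·40/2 = 85.820000
base radius r_b = r_p·cos α = 85.820000·cos 22.419° = 79.333691
roll angle φ = 35.087° = 0.61238367 rad
x = r_b·(cos φ + φ·sin φ) = 79.333691·(0.81828016 + 0.61238367·0.57481960) = 92.843450
y = r_b·(sin φ − φ·cos φ) = 79.333691·(0.57481960 − 0.61238367·0.81828016) = 5.848336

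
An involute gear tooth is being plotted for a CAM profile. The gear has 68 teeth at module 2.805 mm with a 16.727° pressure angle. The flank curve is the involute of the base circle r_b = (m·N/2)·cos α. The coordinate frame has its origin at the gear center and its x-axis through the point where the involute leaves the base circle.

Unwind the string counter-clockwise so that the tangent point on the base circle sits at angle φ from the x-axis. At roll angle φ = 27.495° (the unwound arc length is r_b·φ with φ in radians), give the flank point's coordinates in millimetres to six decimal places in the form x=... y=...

pitch radius r_p = m·N/2 = 2.805·68/2 = 95.370000
base radius r_b = r_p·cos α = 95.370000·cos 16.727° = 91.334607
roll angle φ = 27.495° = 0.47987828 rad
x = r_b·(cos φ + φ·sin φ) = 91.334607·(0.88705112 + 0.47987828·0.46167121) = 101.253281
y = r_b·(sin φ − φ·cos φ) = 91.334607·(0.46167121 − 0.47987828·0.88705112) = 3.287556

x=101.253281 y=3.287556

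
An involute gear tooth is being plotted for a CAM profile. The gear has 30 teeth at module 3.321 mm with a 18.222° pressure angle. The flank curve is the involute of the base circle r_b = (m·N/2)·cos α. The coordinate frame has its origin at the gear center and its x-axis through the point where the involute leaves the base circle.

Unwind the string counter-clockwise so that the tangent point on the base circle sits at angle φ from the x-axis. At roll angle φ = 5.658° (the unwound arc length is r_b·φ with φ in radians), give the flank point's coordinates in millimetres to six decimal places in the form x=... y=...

x=47.547028 y=0.015174

pitch radius r_p = m·N/2 = 3.321·30/2 = 49.815000
base radius r_b = r_p·cos α = 49.815000·cos 18.222° = 47.316880
roll angle φ = 5.658° = 0.09875073 rad
x = r_b·(cos φ + φ·sin φ) = 47.316880·(0.99512811 + 0.09875073·0.09859031) = 47.547028
y = r_b·(sin φ − φ·cos φ) = 47.316880·(0.09859031 − 0.09875073·0.99512811) = 0.015174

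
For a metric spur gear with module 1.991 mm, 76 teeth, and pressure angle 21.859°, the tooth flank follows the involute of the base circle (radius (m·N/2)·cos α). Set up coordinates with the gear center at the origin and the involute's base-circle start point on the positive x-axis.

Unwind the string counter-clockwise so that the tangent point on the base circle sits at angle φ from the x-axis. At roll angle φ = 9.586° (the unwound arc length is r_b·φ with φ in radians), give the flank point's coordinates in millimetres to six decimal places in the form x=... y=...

x=71.194311 y=0.109310

pitch radius r_p = m·N/2 = 1.991·76/2 = 75.658000
base radius r_b = r_p·cos α = 75.658000·cos 21.859° = 70.218411
roll angle φ = 9.586° = 0.16730726 rad
x = r_b·(cos φ + φ·sin φ) = 70.218411·(0.98603676 + 0.16730726·0.16652782) = 71.194311
y = r_b·(sin φ − φ·cos φ) = 70.218411·(0.16652782 − 0.16730726·0.98603676) = 0.109310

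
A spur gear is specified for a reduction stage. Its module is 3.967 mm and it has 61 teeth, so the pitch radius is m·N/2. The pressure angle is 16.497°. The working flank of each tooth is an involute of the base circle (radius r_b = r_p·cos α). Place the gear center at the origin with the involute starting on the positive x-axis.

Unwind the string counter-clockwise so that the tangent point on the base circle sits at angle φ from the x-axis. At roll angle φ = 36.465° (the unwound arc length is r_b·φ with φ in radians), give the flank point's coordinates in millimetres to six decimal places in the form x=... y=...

pitch radius r_p = m·N/2 = 3.967·61/2 = 120.993500
base radius r_b = r_p·cos α = 120.993500·cos 16.497° = 116.012755
roll angle φ = 36.465° = 0.63643431 rad
x = r_b·(cos φ + φ·sin φ) = 116.012755·(0.80422007 + 0.63643431·0.59433163) = 137.181963
y = r_b·(sin φ − φ·cos φ) = 116.012755·(0.59433163 − 0.63643431·0.80422007) = 9.570865

x=137.181963 y=9.570865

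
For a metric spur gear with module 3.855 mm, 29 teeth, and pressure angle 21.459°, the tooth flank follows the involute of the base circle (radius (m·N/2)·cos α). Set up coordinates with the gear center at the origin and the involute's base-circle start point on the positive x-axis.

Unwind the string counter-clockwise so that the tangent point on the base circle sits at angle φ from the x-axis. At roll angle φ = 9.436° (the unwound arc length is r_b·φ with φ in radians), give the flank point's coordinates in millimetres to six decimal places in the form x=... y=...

pitch radius r_p = m·N/2 = 3.855·29/2 = 55.897500
base radius r_b = r_p·cos α = 55.897500·cos 21.459° = 52.022663
roll angle φ = 9.436° = 0.16468927 rad
x = r_b·(cos φ + φ·sin φ) = 52.022663·(0.98646935 + 0.16468927·0.16394581) = 52.723380
y = r_b·(sin φ − φ·cos φ) = 52.022663·(0.16394581 − 0.16468927·0.98646935) = 0.077248

x=52.723380 y=0.077248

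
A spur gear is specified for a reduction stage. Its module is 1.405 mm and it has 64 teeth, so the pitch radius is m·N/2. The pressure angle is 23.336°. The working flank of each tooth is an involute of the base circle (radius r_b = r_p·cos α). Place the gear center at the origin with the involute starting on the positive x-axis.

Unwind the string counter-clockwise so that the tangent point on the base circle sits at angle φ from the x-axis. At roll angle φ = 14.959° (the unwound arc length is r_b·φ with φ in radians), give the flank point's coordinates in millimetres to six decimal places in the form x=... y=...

x=42.665275 y=0.243230

pitch radius r_p = m·N/2 = 1.405·64/2 = 44.960000
base radius r_b = r_p·cos α = 44.960000·cos 23.336° = 41.282167
roll angle φ = 14.959° = 0.26108380 rad
x = r_b·(cos φ + φ·sin φ) = 41.282167·(0.96611079 + 0.26108380·0.25812778) = 42.665275
y = r_b·(sin φ − φ·cos φ) = 41.282167·(0.25812778 − 0.26108380·0.96611079) = 0.243230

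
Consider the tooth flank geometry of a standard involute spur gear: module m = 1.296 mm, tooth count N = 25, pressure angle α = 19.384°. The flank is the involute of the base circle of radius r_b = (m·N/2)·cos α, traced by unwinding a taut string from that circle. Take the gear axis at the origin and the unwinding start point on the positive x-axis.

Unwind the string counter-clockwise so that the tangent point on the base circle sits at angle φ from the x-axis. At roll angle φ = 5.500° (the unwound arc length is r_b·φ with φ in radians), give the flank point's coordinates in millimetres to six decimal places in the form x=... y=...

pitch radius r_p = m·N/2 = 1.296·25/2 = 16.200000
base radius r_b = r_p·cos α = 16.200000·cos 19.384° = 15.281709
roll angle φ = 5.500° = 0.09599311 rad
x = r_b·(cos φ + φ·sin φ) = 15.281709·(0.99539620 + 0.09599311·0.09584575) = 15.351955
y = r_b·(sin φ − φ·cos φ) = 15.281709·(0.09584575 − 0.09599311·0.99539620) = 0.004502

x=15.351955 y=0.004502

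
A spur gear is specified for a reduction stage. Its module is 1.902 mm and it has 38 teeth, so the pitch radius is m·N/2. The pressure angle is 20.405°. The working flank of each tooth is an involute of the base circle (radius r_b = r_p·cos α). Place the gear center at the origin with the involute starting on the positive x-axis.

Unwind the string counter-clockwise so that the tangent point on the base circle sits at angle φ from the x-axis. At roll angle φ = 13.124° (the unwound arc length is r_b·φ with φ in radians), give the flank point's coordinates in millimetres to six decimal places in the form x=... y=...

pitch radius r_p = m·N/2 = 1.902·38/2 = 36.138000
base radius r_b = r_p·cos α = 36.138000·cos 20.405° = 33.870397
roll angle φ = 13.124° = 0.22905701 rad
x = r_b·(cos φ + φ·sin φ) = 33.870397·(0.97388094 + 0.22905701·0.22705927) = 34.747317
y = r_b·(sin φ − φ·cos φ) = 33.870397·(0.22705927 − 0.22905701·0.97388094) = 0.134974

x=34.747317 y=0.134974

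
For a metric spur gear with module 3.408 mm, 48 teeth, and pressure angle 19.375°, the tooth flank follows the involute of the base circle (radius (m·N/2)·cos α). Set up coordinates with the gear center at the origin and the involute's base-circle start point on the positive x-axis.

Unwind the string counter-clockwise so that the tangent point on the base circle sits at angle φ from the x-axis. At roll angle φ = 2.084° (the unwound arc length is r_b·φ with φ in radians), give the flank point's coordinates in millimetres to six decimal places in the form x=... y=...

x=77.210938 y=0.001237

pitch radius r_p = m·N/2 = 3.408·48/2 = 81.792000
base radius r_b = r_p·cos α = 81.792000·cos 19.375° = 77.159915
roll angle φ = 2.084° = 0.03637266 rad
x = r_b·(cos φ + φ·sin φ) = 77.159915·(0.99933859 + 0.03637266·0.03636464) = 77.210938
y = r_b·(sin φ − φ·cos φ) = 77.159915·(0.03636464 − 0.03637266·0.99933859) = 0.001237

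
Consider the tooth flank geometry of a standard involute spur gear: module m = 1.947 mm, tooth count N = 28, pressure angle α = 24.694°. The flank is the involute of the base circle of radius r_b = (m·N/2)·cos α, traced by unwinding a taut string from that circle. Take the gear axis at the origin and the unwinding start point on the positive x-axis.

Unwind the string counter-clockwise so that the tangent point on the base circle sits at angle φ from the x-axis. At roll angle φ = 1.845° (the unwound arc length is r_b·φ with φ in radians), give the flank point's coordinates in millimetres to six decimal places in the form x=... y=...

pitch radius r_p = m·N/2 = 1.947·28/2 = 27.258000
base radius r_b = r_p·cos α = 27.258000·cos 24.694° = 24.765309
roll angle φ = 1.845° = 0.03220132 rad
x = r_b·(cos φ + φ·sin φ) = 24.765309·(0.99948158 + 0.03220132·0.03219576) = 24.778145
y = r_b·(sin φ − φ·cos φ) = 24.765309·(0.03219576 − 0.03220132·0.99948158) = 0.000276

x=24.778145 y=0.000276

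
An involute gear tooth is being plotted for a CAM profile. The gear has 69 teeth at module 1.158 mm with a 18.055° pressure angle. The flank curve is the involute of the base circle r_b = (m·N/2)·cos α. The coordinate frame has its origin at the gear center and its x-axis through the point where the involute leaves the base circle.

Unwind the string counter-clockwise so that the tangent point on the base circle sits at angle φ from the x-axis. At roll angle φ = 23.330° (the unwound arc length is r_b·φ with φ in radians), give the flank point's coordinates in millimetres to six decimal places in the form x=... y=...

x=41.003322 y=0.840690

pitch radius r_p = m·N/2 = 1.158·69/2 = 39.951000
base radius r_b = r_p·cos α = 39.951000·cos 18.055° = 37.983791
roll angle φ = 23.330° = 0.40718531 rad
x = r_b·(cos φ + φ·sin φ) = 37.983791·(0.91823915 + 0.40718531·0.39602635) = 41.003322
y = r_b·(sin φ − φ·cos φ) = 37.983791·(0.39602635 − 0.40718531·0.91823915) = 0.840690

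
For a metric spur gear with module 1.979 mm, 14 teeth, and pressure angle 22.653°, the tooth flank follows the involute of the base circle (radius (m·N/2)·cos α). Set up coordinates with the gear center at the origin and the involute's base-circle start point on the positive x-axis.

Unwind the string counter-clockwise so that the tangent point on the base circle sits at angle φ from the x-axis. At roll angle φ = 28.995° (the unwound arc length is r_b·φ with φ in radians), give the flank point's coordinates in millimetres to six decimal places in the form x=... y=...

pitch radius r_p = m·N/2 = 1.979·14/2 = 13.853000
base radius r_b = r_p·cos α = 13.853000·cos 22.653° = 12.784301
roll angle φ = 28.995° = 0.50605822 rad
x = r_b·(cos φ + φ·sin φ) = 12.784301·(0.87466201 + 0.50605822·0.48473329) = 14.317973
y = r_b·(sin φ − φ·cos φ) = 12.784301·(0.48473329 − 0.50605822·0.87466201) = 0.538262

x=14.317973 y=0.538262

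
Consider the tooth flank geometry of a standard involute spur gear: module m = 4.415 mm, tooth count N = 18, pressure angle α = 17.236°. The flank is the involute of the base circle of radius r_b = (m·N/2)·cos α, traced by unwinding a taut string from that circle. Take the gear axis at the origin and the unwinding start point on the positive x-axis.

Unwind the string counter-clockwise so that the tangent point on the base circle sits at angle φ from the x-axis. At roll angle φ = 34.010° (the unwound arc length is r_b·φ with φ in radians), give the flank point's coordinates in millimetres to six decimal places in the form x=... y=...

x=44.058941 y=2.553697

pitch radius r_p = m·N/2 = 4.415·18/2 = 39.735000
base radius r_b = r_p·cos α = 39.735000·cos 17.236° = 37.950596
roll angle φ = 34.010° = 0.59358648 rad
x = r_b·(cos φ + φ·sin φ) = 37.950596·(0.82893996 + 0.59358648·0.55933759) = 44.058941
y = r_b·(sin φ − φ·cos φ) = 37.950596·(0.55933759 − 0.59358648·0.82893996) = 2.553697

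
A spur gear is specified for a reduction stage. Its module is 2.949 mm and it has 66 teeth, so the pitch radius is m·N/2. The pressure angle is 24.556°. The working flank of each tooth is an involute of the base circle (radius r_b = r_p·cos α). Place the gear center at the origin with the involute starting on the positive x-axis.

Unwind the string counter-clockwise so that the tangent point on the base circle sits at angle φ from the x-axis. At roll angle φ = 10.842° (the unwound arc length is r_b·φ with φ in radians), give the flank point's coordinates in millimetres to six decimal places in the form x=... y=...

x=90.085809 y=0.199205

pitch radius r_p = m·N/2 = 2.949·66/2 = 97.317000
base radius r_b = r_p·cos α = 97.317000·cos 24.556° = 88.515215
roll angle φ = 10.842° = 0.18922860 rad
x = r_b·(cos φ + φ·sin φ) = 88.515215·(0.98214963 + 0.18922860·0.18810132) = 90.085809
y = r_b·(sin φ − φ·cos φ) = 88.515215·(0.18810132 − 0.18922860·0.98214963) = 0.199205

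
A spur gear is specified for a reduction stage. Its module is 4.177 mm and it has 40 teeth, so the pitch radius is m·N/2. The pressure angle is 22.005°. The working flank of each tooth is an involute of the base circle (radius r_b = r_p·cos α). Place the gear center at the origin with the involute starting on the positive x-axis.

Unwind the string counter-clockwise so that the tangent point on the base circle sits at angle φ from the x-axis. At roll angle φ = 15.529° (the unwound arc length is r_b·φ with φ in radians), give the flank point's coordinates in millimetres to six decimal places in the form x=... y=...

pitch radius r_p = m·N/2 = 4.177·40/2 = 83.540000
base radius r_b = r_p·cos α = 83.540000·cos 22.005° = 77.454208
roll angle φ = 15.529° = 0.27103218 rad
x = r_b·(cos φ + φ·sin φ) = 77.454208·(0.96349507 + 0.27103218·0.26772608) = 80.247009
y = r_b·(sin φ − φ·cos φ) = 77.454208·(0.26772608 − 0.27103218·0.96349507) = 0.510261

x=80.247009 y=0.510261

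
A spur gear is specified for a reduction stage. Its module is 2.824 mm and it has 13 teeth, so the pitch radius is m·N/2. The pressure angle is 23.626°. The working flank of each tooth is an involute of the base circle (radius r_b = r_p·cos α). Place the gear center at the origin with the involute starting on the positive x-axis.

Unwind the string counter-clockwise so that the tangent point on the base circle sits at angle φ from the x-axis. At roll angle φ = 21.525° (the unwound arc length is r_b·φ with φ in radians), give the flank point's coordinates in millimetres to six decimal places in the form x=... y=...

pitch radius r_p = m·N/2 = 2.824·13/2 = 18.356000
base radius r_b = r_p·cos α = 18.356000·cos 23.626° = 16.817418
roll angle φ = 21.525° = 0.37568212 rad
x = r_b·(cos φ + φ·sin φ) = 16.817418·(0.93025756 + 0.37568212·0.36690716) = 17.962651
y = r_b·(sin φ − φ·cos φ) = 16.817418·(0.36690716 − 0.37568212·0.93025756) = 0.293061

x=17.962651 y=0.293061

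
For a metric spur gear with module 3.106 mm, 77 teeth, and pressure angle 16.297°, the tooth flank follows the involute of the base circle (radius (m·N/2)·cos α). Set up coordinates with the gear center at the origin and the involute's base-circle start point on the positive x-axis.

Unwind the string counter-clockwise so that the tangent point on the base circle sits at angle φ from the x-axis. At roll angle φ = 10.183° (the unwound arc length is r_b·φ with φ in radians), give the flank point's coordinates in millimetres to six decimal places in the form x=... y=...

x=116.574654 y=0.214100

pitch radius r_p = m·N/2 = 3.106·77/2 = 119.581000
base radius r_b = r_p·cos α = 119.581000·cos 16.297° = 114.776234
roll angle φ = 10.183° = 0.17772688 rad
x = r_b·(cos φ + φ·sin φ) = 114.776234·(0.98424811 + 0.17772688·0.17679272) = 116.574654
y = r_b·(sin φ − φ·cos φ) = 114.776234·(0.17679272 − 0.17772688·0.98424811) = 0.214100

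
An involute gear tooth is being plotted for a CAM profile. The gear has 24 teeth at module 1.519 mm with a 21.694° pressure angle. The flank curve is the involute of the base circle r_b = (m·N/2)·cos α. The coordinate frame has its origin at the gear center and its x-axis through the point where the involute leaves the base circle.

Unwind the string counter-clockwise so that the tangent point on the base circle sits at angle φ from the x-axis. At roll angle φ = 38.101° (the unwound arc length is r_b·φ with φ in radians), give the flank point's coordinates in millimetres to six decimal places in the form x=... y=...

x=20.277825 y=1.587914

pitch radius r_p = m·N/2 = 1.519·24/2 = 18.228000
base radius r_b = r_p·cos α = 18.228000·cos 21.694° = 16.936934
roll angle φ = 38.101° = 0.66498790 rad
x = r_b·(cos φ + φ·sin φ) = 16.936934·(0.78692425 + 0.66498790·0.61704961) = 20.277825
y = r_b·(sin φ − φ·cos φ) = 16.936934·(0.61704961 − 0.66498790·0.78692425) = 1.587914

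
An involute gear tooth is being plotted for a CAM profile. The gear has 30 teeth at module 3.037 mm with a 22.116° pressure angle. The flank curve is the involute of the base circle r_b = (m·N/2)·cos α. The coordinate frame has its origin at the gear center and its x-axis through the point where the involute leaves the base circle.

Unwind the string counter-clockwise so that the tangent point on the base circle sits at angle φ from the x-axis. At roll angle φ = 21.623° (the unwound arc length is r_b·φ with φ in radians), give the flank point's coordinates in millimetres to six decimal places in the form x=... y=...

pitch radius r_p = m·N/2 = 3.037·30/2 = 45.555000
base radius r_b = r_p·cos α = 45.555000·cos 22.116° = 42.203224
roll angle φ = 21.623° = 0.37739254 rad
x = r_b·(cos φ + φ·sin φ) = 42.203224·(0.92962864 + 0.37739254·0.36849776) = 45.102457
y = r_b·(sin φ − φ·cos φ) = 42.203224·(0.36849776 − 0.37739254·0.92962864) = 0.745429

x=45.102457 y=0.745429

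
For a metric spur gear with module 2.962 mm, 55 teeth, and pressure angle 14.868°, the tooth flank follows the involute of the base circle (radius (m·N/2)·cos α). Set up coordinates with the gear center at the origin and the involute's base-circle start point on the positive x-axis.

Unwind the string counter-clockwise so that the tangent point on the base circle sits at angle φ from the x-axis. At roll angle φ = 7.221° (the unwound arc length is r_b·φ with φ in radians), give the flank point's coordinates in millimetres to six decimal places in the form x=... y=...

x=79.350610 y=0.052449

pitch radius r_p = m·N/2 = 2.962·55/2 = 81.455000
base radius r_b = r_p·cos α = 81.455000·cos 14.868° = 78.727849
roll angle φ = 7.221° = 0.12603023 rad
x = r_b·(cos φ + φ·sin φ) = 78.727849·(0.99206870 + 0.12603023·0.12569685) = 79.350610
y = r_b·(sin φ − φ·cos φ) = 78.727849·(0.12569685 − 0.12603023·0.99206870) = 0.052449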